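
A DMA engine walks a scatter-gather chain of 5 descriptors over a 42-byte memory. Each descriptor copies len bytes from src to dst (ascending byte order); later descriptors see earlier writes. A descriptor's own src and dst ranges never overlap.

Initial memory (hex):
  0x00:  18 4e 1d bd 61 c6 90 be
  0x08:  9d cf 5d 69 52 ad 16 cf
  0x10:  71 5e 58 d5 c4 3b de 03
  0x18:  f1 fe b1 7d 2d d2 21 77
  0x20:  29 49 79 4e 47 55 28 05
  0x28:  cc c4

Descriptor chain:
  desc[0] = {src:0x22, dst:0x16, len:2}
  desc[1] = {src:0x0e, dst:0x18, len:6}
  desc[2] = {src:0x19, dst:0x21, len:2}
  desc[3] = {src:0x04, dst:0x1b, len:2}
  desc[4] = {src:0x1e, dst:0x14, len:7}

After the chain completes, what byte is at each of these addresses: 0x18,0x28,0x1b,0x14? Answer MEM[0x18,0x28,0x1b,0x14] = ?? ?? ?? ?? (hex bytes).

MEM[0x18,0x28,0x1b,0x14] = 71 cc 61 21

#0 dst[0x16+2] := {0x79,0x4e}
#1 dst[0x18+6] := {0x16,0xcf,0x71,0x5e,0x58,0xd5}
#2 dst[0x21+2] := {0xcf,0x71}
#3 dst[0x1b+2] := {0x61,0xc6}
#4 dst[0x14+7] := {0x21,0x77,0x29,0xcf,0x71,0x4e,0x47}
query mem[0x18]=0x71, mem[0x28]=0xcc, mem[0x1b]=0x61, mem[0x14]=0x21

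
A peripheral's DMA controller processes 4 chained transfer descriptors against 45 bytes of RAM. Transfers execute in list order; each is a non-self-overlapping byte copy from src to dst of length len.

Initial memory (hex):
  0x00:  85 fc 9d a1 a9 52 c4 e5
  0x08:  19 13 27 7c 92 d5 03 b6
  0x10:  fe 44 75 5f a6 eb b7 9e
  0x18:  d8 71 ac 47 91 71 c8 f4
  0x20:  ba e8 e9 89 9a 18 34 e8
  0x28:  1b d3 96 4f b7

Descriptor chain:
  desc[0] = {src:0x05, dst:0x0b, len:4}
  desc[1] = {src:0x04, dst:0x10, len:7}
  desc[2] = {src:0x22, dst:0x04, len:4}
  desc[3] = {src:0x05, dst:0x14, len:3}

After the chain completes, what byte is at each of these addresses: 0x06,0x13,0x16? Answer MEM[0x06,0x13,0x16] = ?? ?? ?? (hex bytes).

  after D0: wrote 4B at 0x0b = 52c4e519
  after D1: wrote 7B at 0x10 = a952c4e5191327
  after D2: wrote 4B at 0x04 = e9899a18
  after D3: wrote 3B at 0x14 = 899a18
query mem[0x06]=0x9a, mem[0x13]=0xe5, mem[0x16]=0x18

MEM[0x06,0x13,0x16] = 9a e5 18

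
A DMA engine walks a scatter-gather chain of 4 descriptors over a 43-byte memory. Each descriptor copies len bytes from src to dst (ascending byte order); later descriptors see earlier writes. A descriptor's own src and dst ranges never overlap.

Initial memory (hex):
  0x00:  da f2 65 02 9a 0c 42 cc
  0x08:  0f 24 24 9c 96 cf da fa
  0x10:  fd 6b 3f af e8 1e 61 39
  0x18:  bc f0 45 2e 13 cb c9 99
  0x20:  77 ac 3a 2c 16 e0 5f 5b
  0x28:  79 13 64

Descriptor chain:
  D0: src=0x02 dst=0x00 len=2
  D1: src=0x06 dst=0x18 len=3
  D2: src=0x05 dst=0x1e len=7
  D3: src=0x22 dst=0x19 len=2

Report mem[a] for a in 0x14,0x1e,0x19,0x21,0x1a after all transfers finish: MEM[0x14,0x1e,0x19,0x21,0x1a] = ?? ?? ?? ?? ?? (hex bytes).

[0] 0x02->0x00 len=2 : 65 02
[1] 0x06->0x18 len=3 : 42 cc 0f
[2] 0x05->0x1e len=7 : 0c 42 cc 0f 24 24 9c
[3] 0x22->0x19 len=2 : 24 24
query mem[0x14]=0xe8, mem[0x1e]=0x0c, mem[0x19]=0x24, mem[0x21]=0x0f, mem[0x1a]=0x24

MEM[0x14,0x1e,0x19,0x21,0x1a] = e8 0c 24 0f 24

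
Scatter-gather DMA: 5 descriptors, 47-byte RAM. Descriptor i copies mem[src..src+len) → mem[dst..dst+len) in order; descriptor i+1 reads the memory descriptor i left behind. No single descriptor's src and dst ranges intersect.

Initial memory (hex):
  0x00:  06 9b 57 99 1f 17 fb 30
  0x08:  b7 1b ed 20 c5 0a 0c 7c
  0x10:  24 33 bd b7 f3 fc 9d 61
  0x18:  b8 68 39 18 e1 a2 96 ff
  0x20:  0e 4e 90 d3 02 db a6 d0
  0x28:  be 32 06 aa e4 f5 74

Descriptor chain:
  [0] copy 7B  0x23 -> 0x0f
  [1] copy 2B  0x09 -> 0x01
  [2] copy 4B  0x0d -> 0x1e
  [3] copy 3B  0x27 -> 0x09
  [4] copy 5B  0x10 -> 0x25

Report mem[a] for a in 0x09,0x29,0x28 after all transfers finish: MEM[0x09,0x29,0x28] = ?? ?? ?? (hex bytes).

MEM[0x09,0x29,0x28] = d0 be d0

#0 dst[0x0f+7] := {0xd3,0x02,0xdb,0xa6,0xd0,0xbe,0x32}
#1 dst[0x01+2] := {0x1b,0xed}
#2 dst[0x1e+4] := {0x0a,0x0c,0xd3,0x02}
#3 dst[0x09+3] := {0xd0,0xbe,0x32}
#4 dst[0x25+5] := {0x02,0xdb,0xa6,0xd0,0xbe}
query mem[0x09]=0xd0, mem[0x29]=0xbe, mem[0x28]=0xd0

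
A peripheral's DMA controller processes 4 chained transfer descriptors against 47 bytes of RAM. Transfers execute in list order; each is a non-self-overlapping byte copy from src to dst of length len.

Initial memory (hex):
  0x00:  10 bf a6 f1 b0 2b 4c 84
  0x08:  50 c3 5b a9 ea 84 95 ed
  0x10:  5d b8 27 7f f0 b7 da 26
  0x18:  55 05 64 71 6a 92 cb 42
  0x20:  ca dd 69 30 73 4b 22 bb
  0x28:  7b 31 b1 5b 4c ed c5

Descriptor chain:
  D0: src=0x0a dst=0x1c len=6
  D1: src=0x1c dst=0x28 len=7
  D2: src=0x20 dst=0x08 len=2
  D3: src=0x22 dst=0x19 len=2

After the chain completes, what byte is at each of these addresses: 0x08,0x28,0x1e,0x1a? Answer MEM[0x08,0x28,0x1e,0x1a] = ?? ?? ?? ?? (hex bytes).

D0: mem[0x1c..0x21] <- [5b a9 ea 84 95 ed]
D1: mem[0x28..0x2e] <- [5b a9 ea 84 95 ed 69]
D2: mem[0x08..0x09] <- [95 ed]
D3: mem[0x19..0x1a] <- [69 30]
query mem[0x08]=0x95, mem[0x28]=0x5b, mem[0x1e]=0xea, mem[0x1a]=0x30

MEM[0x08,0x28,0x1e,0x1a] = 95 5b ea 30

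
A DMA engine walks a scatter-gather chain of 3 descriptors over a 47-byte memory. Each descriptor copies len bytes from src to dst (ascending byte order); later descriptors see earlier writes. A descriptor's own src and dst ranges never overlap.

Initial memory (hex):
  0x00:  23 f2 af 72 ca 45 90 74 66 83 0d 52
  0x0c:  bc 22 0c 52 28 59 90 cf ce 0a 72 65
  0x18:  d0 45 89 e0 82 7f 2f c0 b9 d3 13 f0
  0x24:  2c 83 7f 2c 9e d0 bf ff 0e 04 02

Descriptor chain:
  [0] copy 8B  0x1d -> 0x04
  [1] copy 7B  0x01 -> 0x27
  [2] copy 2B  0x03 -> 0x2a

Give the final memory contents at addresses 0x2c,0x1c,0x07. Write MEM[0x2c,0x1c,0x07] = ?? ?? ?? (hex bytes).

[0] 0x1d->0x04 len=8 : 7f 2f c0 b9 d3 13 f0 2c
[1] 0x01->0x27 len=7 : f2 af 72 7f 2f c0 b9
[2] 0x03->0x2a len=2 : 72 7f
query mem[0x2c]=0xc0, mem[0x1c]=0x82, mem[0x07]=0xb9

MEM[0x2c,0x1c,0x07] = c0 82 b9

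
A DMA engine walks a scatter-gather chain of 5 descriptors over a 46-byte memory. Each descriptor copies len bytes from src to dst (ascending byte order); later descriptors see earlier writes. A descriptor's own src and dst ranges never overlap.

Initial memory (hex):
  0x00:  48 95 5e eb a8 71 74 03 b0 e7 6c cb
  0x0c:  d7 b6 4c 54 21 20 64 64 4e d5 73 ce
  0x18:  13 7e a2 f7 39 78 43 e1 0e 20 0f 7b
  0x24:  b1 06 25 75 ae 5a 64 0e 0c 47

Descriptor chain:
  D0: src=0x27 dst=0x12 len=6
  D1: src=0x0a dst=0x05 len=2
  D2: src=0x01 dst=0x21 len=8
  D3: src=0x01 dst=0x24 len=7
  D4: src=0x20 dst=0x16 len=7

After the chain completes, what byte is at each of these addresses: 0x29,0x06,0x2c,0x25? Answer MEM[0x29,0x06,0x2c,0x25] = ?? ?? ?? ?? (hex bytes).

#0 dst[0x12+6] := {0x75,0xae,0x5a,0x64,0x0e,0x0c}
#1 dst[0x05+2] := {0x6c,0xcb}
#2 dst[0x21+8] := {0x95,0x5e,0xeb,0xa8,0x6c,0xcb,0x03,0xb0}
#3 dst[0x24+7] := {0x95,0x5e,0xeb,0xa8,0x6c,0xcb,0x03}
#4 dst[0x16+7] := {0x0e,0x95,0x5e,0xeb,0x95,0x5e,0xeb}
query mem[0x29]=0xcb, mem[0x06]=0xcb, mem[0x2c]=0x0c, mem[0x25]=0x5e

MEM[0x29,0x06,0x2c,0x25] = cb cb 0c 5e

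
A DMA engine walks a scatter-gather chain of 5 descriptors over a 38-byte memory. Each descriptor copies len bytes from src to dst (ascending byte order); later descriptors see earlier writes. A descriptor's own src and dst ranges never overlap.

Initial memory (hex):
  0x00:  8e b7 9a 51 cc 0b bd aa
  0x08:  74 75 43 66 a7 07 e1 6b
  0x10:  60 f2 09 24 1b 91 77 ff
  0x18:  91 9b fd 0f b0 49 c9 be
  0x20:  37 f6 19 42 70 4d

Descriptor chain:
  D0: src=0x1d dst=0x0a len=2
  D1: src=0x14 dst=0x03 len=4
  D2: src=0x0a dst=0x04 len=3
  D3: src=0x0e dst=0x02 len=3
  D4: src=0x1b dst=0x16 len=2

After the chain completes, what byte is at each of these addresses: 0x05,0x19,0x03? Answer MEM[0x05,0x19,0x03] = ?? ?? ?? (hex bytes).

D0: mem[0x0a..0x0b] <- [49 c9]
D1: mem[0x03..0x06] <- [1b 91 77 ff]
D2: mem[0x04..0x06] <- [49 c9 a7]
D3: mem[0x02..0x04] <- [e1 6b 60]
D4: mem[0x16..0x17] <- [0f b0]
query mem[0x05]=0xc9, mem[0x19]=0x9b, mem[0x03]=0x6b

MEM[0x05,0x19,0x03] = c9 9b 6b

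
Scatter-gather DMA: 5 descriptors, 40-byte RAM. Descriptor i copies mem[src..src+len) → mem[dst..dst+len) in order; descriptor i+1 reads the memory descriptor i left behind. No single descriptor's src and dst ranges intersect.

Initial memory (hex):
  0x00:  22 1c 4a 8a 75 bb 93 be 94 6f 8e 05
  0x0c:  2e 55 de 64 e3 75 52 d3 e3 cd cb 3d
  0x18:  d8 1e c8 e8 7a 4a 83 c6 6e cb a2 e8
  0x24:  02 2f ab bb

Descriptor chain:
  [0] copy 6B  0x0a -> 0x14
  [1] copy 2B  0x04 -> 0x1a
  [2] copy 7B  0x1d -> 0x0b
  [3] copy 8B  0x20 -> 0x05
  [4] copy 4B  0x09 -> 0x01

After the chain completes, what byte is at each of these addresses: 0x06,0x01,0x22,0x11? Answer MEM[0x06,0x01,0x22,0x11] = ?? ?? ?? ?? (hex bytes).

#0 dst[0x14+6] := {0x8e,0x05,0x2e,0x55,0xde,0x64}
#1 dst[0x1a+2] := {0x75,0xbb}
#2 dst[0x0b+7] := {0x4a,0x83,0xc6,0x6e,0xcb,0xa2,0xe8}
#3 dst[0x05+8] := {0x6e,0xcb,0xa2,0xe8,0x02,0x2f,0xab,0xbb}
#4 dst[0x01+4] := {0x02,0x2f,0xab,0xbb}
query mem[0x06]=0xcb, mem[0x01]=0x02, mem[0x22]=0xa2, mem[0x11]=0xe8

MEM[0x06,0x01,0x22,0x11] = cb 02 a2 e8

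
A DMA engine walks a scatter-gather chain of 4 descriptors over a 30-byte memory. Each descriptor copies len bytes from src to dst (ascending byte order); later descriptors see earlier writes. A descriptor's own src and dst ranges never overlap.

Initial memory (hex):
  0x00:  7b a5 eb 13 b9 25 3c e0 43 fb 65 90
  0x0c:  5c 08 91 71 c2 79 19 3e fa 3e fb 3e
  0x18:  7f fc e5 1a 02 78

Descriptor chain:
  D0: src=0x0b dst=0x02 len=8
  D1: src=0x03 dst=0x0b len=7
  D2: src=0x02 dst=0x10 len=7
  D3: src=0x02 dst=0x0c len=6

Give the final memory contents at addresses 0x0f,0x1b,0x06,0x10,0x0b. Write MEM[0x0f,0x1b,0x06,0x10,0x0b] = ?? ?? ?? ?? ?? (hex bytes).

  after D0: wrote 8B at 0x02 = 905c089171c27919
  after D1: wrote 7B at 0x0b = 5c089171c27919
  after D2: wrote 7B at 0x10 = 905c089171c279
  after D3: wrote 6B at 0x0c = 905c089171c2
query mem[0x0f]=0x91, mem[0x1b]=0x1a, mem[0x06]=0x71, mem[0x10]=0x71, mem[0x0b]=0x5c

MEM[0x0f,0x1b,0x06,0x10,0x0b] = 91 1a 71 71 5c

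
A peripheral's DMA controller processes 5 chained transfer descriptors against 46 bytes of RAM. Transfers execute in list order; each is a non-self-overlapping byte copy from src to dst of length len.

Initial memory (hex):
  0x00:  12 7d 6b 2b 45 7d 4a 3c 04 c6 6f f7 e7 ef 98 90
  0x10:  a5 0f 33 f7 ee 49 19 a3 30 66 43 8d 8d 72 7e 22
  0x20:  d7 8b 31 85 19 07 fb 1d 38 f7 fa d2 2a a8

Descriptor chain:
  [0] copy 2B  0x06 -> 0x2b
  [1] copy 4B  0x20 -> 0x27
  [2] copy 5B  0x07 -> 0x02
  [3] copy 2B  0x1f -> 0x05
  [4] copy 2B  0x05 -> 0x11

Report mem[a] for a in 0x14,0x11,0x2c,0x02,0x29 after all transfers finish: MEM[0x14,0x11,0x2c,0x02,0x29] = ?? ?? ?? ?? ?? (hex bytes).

MEM[0x14,0x11,0x2c,0x02,0x29] = ee 22 3c 3c 31

#0 dst[0x2b+2] := {0x4a,0x3c}
#1 dst[0x27+4] := {0xd7,0x8b,0x31,0x85}
#2 dst[0x02+5] := {0x3c,0x04,0xc6,0x6f,0xf7}
#3 dst[0x05+2] := {0x22,0xd7}
#4 dst[0x11+2] := {0x22,0xd7}
query mem[0x14]=0xee, mem[0x11]=0x22, mem[0x2c]=0x3c, mem[0x02]=0x3c, mem[0x29]=0x31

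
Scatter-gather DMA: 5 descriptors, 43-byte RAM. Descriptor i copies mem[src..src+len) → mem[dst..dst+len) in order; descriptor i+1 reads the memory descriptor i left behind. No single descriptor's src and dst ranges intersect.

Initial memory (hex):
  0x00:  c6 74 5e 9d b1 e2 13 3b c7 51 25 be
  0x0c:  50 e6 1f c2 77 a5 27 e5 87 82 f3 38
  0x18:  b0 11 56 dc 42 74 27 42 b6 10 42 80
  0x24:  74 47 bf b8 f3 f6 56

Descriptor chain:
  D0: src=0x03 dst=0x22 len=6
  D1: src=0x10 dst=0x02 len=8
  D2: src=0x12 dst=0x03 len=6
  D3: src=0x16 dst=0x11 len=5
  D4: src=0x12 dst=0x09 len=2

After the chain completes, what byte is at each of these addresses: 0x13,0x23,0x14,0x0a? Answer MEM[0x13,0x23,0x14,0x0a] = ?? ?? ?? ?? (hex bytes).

MEM[0x13,0x23,0x14,0x0a] = b0 b1 11 b0

D0: mem[0x22..0x27] <- [9d b1 e2 13 3b c7]
D1: mem[0x02..0x09] <- [77 a5 27 e5 87 82 f3 38]
D2: mem[0x03..0x08] <- [27 e5 87 82 f3 38]
D3: mem[0x11..0x15] <- [f3 38 b0 11 56]
D4: mem[0x09..0x0a] <- [38 b0]
query mem[0x13]=0xb0, mem[0x23]=0xb1, mem[0x14]=0x11, mem[0x0a]=0xb0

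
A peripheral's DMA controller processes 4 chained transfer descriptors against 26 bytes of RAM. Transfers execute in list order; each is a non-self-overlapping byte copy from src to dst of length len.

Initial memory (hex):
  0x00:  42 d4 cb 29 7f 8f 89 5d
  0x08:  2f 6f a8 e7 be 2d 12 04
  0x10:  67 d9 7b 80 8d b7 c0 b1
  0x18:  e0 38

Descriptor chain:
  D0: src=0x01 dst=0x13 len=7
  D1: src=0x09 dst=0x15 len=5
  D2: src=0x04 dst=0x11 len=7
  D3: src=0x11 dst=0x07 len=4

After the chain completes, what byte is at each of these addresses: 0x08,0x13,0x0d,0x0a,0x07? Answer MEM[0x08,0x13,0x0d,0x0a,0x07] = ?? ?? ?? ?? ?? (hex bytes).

  after D0: wrote 7B at 0x13 = d4cb297f8f895d
  after D1: wrote 5B at 0x15 = 6fa8e7be2d
  after D2: wrote 7B at 0x11 = 7f8f895d2f6fa8
  after D3: wrote 4B at 0x07 = 7f8f895d
query mem[0x08]=0x8f, mem[0x13]=0x89, mem[0x0d]=0x2d, mem[0x0a]=0x5d, mem[0x07]=0x7f

MEM[0x08,0x13,0x0d,0x0a,0x07] = 8f 89 2d 5d 7f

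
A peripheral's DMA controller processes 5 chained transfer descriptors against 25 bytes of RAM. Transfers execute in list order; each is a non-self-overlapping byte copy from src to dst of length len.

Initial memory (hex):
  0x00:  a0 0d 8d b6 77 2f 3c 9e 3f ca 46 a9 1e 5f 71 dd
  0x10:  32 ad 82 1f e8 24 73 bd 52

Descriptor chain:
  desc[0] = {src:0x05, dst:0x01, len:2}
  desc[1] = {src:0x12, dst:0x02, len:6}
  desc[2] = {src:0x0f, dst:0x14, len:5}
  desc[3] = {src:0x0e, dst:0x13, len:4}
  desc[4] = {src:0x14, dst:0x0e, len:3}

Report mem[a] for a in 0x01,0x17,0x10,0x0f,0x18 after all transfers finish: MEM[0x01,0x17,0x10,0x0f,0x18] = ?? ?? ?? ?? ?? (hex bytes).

  after D0: wrote 2B at 0x01 = 2f3c
  after D1: wrote 6B at 0x02 = 821fe82473bd
  after D2: wrote 5B at 0x14 = dd32ad821f
  after D3: wrote 4B at 0x13 = 71dd32ad
  after D4: wrote 3B at 0x0e = dd32ad
query mem[0x01]=0x2f, mem[0x17]=0x82, mem[0x10]=0xad, mem[0x0f]=0x32, mem[0x18]=0x1f

MEM[0x01,0x17,0x10,0x0f,0x18] = 2f 82 ad 32 1f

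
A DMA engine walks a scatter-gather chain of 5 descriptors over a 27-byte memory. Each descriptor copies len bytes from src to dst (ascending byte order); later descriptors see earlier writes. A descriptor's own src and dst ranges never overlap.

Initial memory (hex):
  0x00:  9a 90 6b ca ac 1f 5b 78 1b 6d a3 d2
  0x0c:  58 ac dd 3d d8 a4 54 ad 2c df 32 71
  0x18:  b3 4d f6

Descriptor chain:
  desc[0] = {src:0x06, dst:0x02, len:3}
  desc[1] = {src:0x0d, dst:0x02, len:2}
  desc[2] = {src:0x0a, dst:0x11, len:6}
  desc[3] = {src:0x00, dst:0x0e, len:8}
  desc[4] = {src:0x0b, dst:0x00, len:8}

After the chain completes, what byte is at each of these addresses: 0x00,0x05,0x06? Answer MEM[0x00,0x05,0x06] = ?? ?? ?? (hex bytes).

#0 dst[0x02+3] := {0x5b,0x78,0x1b}
#1 dst[0x02+2] := {0xac,0xdd}
#2 dst[0x11+6] := {0xa3,0xd2,0x58,0xac,0xdd,0x3d}
#3 dst[0x0e+8] := {0x9a,0x90,0xac,0xdd,0x1b,0x1f,0x5b,0x78}
#4 dst[0x00+8] := {0xd2,0x58,0xac,0x9a,0x90,0xac,0xdd,0x1b}
query mem[0x00]=0xd2, mem[0x05]=0xac, mem[0x06]=0xdd

MEM[0x00,0x05,0x06] = d2 ac dd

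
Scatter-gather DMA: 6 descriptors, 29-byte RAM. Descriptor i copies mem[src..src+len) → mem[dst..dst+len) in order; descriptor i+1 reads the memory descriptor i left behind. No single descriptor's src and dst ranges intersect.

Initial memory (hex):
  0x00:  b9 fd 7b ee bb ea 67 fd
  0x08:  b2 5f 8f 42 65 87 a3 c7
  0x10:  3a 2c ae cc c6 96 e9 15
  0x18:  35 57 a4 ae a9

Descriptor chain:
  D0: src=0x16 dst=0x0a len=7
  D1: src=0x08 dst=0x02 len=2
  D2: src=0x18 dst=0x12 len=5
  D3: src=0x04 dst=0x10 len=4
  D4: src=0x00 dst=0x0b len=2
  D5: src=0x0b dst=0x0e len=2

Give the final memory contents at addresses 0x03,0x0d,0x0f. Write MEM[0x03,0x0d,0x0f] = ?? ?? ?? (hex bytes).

MEM[0x03,0x0d,0x0f] = 5f 57 fd

D0: mem[0x0a..0x10] <- [e9 15 35 57 a4 ae a9]
D1: mem[0x02..0x03] <- [b2 5f]
D2: mem[0x12..0x16] <- [35 57 a4 ae a9]
D3: mem[0x10..0x13] <- [bb ea 67 fd]
D4: mem[0x0b..0x0c] <- [b9 fd]
D5: mem[0x0e..0x0f] <- [b9 fd]
query mem[0x03]=0x5f, mem[0x0d]=0x57, mem[0x0f]=0xfd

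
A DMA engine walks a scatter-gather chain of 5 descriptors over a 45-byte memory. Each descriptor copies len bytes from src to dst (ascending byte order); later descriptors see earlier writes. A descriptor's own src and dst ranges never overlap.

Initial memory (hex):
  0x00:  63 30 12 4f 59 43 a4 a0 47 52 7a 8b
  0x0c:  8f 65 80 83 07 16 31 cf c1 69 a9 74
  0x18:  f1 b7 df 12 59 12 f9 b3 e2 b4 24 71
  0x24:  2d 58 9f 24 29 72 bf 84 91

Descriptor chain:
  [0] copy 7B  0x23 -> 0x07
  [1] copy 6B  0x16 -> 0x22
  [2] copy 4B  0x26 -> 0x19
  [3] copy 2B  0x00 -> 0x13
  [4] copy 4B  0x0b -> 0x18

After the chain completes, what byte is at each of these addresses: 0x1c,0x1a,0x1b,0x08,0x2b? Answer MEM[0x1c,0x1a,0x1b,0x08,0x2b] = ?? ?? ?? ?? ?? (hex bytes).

MEM[0x1c,0x1a,0x1b,0x08,0x2b] = 72 72 80 2d 84

  after D0: wrote 7B at 0x07 = 712d589f242972
  after D1: wrote 6B at 0x22 = a974f1b7df12
  after D2: wrote 4B at 0x19 = df122972
  after D3: wrote 2B at 0x13 = 6330
  after D4: wrote 4B at 0x18 = 24297280
query mem[0x1c]=0x72, mem[0x1a]=0x72, mem[0x1b]=0x80, mem[0x08]=0x2d, mem[0x2b]=0x84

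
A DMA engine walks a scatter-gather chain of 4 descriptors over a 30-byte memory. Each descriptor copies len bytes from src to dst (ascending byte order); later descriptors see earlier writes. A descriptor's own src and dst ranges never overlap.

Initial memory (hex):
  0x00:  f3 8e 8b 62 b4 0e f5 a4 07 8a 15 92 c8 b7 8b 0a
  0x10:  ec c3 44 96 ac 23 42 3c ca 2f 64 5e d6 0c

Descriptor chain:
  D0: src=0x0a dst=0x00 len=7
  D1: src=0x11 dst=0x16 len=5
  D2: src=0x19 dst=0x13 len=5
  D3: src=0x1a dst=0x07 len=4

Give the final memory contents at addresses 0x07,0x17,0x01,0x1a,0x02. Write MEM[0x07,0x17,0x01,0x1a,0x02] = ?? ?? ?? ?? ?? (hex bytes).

#0 dst[0x00+7] := {0x15,0x92,0xc8,0xb7,0x8b,0x0a,0xec}
#1 dst[0x16+5] := {0xc3,0x44,0x96,0xac,0x23}
#2 dst[0x13+5] := {0xac,0x23,0x5e,0xd6,0x0c}
#3 dst[0x07+4] := {0x23,0x5e,0xd6,0x0c}
query mem[0x07]=0x23, mem[0x17]=0x0c, mem[0x01]=0x92, mem[0x1a]=0x23, mem[0x02]=0xc8

MEM[0x07,0x17,0x01,0x1a,0x02] = 23 0c 92 23 c8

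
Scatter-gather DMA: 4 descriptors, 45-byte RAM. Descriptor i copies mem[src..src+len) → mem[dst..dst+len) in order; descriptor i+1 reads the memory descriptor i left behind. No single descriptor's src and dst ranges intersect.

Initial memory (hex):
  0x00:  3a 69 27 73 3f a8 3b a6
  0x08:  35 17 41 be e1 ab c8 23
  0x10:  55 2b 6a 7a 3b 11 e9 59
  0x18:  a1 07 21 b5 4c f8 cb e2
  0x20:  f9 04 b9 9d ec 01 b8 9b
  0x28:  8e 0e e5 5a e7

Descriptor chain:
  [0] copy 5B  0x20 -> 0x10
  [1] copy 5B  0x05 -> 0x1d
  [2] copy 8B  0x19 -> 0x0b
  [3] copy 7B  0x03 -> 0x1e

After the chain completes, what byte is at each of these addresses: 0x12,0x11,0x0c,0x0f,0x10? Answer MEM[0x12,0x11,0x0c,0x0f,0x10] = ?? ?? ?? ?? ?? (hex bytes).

MEM[0x12,0x11,0x0c,0x0f,0x10] = 35 a6 21 a8 3b

D0: mem[0x10..0x14] <- [f9 04 b9 9d ec]
D1: mem[0x1d..0x21] <- [a8 3b a6 35 17]
D2: mem[0x0b..0x12] <- [07 21 b5 4c a8 3b a6 35]
D3: mem[0x1e..0x24] <- [73 3f a8 3b a6 35 17]
query mem[0x12]=0x35, mem[0x11]=0xa6, mem[0x0c]=0x21, mem[0x0f]=0xa8, mem[0x10]=0x3b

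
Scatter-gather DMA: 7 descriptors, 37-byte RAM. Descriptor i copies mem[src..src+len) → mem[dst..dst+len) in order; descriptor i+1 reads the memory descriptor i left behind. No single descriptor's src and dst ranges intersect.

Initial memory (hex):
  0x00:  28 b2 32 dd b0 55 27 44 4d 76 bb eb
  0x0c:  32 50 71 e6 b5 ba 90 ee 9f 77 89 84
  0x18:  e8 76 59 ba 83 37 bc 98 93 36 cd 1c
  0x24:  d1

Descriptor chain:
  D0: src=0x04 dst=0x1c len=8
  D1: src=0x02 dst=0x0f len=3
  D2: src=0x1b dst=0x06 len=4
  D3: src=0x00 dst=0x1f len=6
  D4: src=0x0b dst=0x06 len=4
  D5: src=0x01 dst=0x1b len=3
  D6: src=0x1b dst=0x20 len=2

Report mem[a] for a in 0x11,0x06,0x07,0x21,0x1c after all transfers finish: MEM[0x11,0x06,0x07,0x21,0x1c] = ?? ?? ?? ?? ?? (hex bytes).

#0 dst[0x1c+8] := {0xb0,0x55,0x27,0x44,0x4d,0x76,0xbb,0xeb}
#1 dst[0x0f+3] := {0x32,0xdd,0xb0}
#2 dst[0x06+4] := {0xba,0xb0,0x55,0x27}
#3 dst[0x1f+6] := {0x28,0xb2,0x32,0xdd,0xb0,0x55}
#4 dst[0x06+4] := {0xeb,0x32,0x50,0x71}
#5 dst[0x1b+3] := {0xb2,0x32,0xdd}
#6 dst[0x20+2] := {0xb2,0x32}
query mem[0x11]=0xb0, mem[0x06]=0xeb, mem[0x07]=0x32, mem[0x21]=0x32, mem[0x1c]=0x32

MEM[0x11,0x06,0x07,0x21,0x1c] = b0 eb 32 32 32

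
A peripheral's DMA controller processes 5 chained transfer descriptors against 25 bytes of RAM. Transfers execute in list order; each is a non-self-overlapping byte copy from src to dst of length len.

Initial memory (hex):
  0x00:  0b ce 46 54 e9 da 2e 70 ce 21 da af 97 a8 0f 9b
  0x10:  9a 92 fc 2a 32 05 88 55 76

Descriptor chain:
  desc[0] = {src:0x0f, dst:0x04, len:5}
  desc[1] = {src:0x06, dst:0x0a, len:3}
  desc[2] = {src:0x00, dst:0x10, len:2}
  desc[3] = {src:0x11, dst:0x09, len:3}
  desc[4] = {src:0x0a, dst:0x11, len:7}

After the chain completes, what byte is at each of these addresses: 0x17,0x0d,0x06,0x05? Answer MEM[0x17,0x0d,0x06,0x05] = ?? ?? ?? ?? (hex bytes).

[0] 0x0f->0x04 len=5 : 9b 9a 92 fc 2a
[1] 0x06->0x0a len=3 : 92 fc 2a
[2] 0x00->0x10 len=2 : 0b ce
[3] 0x11->0x09 len=3 : ce fc 2a
[4] 0x0a->0x11 len=7 : fc 2a 2a a8 0f 9b 0b
query mem[0x17]=0x0b, mem[0x0d]=0xa8, mem[0x06]=0x92, mem[0x05]=0x9a

MEM[0x17,0x0d,0x06,0x05] = 0b a8 92 9a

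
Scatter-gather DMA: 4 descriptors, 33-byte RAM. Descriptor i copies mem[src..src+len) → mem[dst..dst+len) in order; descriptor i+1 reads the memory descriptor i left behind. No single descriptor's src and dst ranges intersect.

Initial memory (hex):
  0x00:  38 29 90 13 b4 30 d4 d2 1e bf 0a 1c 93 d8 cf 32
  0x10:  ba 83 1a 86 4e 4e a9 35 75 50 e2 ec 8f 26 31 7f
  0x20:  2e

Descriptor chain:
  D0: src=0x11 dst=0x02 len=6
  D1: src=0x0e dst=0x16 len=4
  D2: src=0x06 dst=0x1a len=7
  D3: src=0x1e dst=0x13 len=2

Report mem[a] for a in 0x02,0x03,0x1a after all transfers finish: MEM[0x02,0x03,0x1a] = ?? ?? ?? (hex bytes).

D0: mem[0x02..0x07] <- [83 1a 86 4e 4e a9]
D1: mem[0x16..0x19] <- [cf 32 ba 83]
D2: mem[0x1a..0x20] <- [4e a9 1e bf 0a 1c 93]
D3: mem[0x13..0x14] <- [0a 1c]
query mem[0x02]=0x83, mem[0x03]=0x1a, mem[0x1a]=0x4e

MEM[0x02,0x03,0x1a] = 83 1a 4e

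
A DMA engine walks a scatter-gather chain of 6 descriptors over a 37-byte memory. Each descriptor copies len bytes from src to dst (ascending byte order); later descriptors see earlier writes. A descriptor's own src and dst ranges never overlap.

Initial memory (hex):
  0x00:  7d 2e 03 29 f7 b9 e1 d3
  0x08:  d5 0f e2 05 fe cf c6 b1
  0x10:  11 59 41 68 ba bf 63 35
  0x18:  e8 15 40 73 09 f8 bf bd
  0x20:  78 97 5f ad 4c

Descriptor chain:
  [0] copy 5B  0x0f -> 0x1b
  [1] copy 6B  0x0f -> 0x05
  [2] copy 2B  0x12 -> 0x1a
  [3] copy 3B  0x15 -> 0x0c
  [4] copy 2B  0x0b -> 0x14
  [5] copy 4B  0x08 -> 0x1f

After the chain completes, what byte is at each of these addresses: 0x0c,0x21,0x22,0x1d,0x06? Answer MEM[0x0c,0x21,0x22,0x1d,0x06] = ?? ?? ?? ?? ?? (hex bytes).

[0] 0x0f->0x1b len=5 : b1 11 59 41 68
[1] 0x0f->0x05 len=6 : b1 11 59 41 68 ba
[2] 0x12->0x1a len=2 : 41 68
[3] 0x15->0x0c len=3 : bf 63 35
[4] 0x0b->0x14 len=2 : 05 bf
[5] 0x08->0x1f len=4 : 41 68 ba 05
query mem[0x0c]=0xbf, mem[0x21]=0xba, mem[0x22]=0x05, mem[0x1d]=0x59, mem[0x06]=0x11

MEM[0x0c,0x21,0x22,0x1d,0x06] = bf ba 05 59 11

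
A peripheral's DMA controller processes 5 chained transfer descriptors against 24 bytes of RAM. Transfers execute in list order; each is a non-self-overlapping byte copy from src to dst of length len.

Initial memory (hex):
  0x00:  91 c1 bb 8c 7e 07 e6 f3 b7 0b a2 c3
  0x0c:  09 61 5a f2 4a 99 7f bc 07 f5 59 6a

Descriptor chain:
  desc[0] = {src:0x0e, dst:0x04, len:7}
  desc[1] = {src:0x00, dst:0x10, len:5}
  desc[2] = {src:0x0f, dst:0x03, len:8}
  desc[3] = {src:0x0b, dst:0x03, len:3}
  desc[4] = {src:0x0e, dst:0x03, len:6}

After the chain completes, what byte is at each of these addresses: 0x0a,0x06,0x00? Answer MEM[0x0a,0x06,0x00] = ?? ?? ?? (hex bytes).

MEM[0x0a,0x06,0x00] = 59 c1 91

[0] 0x0e->0x04 len=7 : 5a f2 4a 99 7f bc 07
[1] 0x00->0x10 len=5 : 91 c1 bb 8c 5a
[2] 0x0f->0x03 len=8 : f2 91 c1 bb 8c 5a f5 59
[3] 0x0b->0x03 len=3 : c3 09 61
[4] 0x0e->0x03 len=6 : 5a f2 91 c1 bb 8c
query mem[0x0a]=0x59, mem[0x06]=0xc1, mem[0x00]=0x91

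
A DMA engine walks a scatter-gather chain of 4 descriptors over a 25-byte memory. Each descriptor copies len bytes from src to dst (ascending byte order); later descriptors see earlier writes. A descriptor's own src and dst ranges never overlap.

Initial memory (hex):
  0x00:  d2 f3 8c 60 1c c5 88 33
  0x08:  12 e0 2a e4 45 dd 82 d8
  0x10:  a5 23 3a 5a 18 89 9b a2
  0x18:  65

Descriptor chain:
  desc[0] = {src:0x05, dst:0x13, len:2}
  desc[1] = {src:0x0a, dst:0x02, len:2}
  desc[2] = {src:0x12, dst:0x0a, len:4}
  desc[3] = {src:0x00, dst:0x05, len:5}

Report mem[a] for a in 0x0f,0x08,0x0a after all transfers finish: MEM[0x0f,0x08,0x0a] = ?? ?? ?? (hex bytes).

#0 dst[0x13+2] := {0xc5,0x88}
#1 dst[0x02+2] := {0x2a,0xe4}
#2 dst[0x0a+4] := {0x3a,0xc5,0x88,0x89}
#3 dst[0x05+5] := {0xd2,0xf3,0x2a,0xe4,0x1c}
query mem[0x0f]=0xd8, mem[0x08]=0xe4, mem[0x0a]=0x3a

MEM[0x0f,0x08,0x0a] = d8 e4 3a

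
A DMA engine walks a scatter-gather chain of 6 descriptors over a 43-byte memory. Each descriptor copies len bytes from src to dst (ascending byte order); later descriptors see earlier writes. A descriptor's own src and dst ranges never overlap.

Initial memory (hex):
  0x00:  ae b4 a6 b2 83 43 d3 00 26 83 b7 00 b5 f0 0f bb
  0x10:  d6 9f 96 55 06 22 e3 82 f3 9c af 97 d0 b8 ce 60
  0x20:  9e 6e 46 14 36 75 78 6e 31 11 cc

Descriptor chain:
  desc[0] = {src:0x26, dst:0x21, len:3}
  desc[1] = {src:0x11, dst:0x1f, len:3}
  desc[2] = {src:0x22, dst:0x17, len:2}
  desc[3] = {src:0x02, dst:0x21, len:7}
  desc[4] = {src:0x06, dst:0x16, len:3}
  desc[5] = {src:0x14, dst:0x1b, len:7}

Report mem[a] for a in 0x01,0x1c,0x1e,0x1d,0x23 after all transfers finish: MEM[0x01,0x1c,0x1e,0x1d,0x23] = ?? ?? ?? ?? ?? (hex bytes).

D0: mem[0x21..0x23] <- [78 6e 31]
D1: mem[0x1f..0x21] <- [9f 96 55]
D2: mem[0x17..0x18] <- [6e 31]
D3: mem[0x21..0x27] <- [a6 b2 83 43 d3 00 26]
D4: mem[0x16..0x18] <- [d3 00 26]
D5: mem[0x1b..0x21] <- [06 22 d3 00 26 9c af]
query mem[0x01]=0xb4, mem[0x1c]=0x22, mem[0x1e]=0x00, mem[0x1d]=0xd3, mem[0x23]=0x83

MEM[0x01,0x1c,0x1e,0x1d,0x23] = b4 22 00 d3 83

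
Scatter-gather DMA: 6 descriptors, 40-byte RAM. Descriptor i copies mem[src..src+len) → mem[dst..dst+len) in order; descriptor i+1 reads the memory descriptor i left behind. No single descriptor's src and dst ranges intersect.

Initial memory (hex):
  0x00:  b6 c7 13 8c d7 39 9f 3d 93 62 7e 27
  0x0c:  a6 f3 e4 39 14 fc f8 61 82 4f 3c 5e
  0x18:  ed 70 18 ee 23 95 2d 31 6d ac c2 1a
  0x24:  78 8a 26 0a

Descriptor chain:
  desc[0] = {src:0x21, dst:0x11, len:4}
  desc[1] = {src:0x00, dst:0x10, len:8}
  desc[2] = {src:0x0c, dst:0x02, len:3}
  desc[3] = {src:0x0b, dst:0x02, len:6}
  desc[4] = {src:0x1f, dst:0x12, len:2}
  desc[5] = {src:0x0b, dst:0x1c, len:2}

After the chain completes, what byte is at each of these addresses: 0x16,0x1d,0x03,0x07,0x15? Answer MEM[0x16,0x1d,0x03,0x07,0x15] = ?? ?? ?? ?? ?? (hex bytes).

D0: mem[0x11..0x14] <- [ac c2 1a 78]
D1: mem[0x10..0x17] <- [b6 c7 13 8c d7 39 9f 3d]
D2: mem[0x02..0x04] <- [a6 f3 e4]
D3: mem[0x02..0x07] <- [27 a6 f3 e4 39 b6]
D4: mem[0x12..0x13] <- [31 6d]
D5: mem[0x1c..0x1d] <- [27 a6]
query mem[0x16]=0x9f, mem[0x1d]=0xa6, mem[0x03]=0xa6, mem[0x07]=0xb6, mem[0x15]=0x39

MEM[0x16,0x1d,0x03,0x07,0x15] = 9f a6 a6 b6 39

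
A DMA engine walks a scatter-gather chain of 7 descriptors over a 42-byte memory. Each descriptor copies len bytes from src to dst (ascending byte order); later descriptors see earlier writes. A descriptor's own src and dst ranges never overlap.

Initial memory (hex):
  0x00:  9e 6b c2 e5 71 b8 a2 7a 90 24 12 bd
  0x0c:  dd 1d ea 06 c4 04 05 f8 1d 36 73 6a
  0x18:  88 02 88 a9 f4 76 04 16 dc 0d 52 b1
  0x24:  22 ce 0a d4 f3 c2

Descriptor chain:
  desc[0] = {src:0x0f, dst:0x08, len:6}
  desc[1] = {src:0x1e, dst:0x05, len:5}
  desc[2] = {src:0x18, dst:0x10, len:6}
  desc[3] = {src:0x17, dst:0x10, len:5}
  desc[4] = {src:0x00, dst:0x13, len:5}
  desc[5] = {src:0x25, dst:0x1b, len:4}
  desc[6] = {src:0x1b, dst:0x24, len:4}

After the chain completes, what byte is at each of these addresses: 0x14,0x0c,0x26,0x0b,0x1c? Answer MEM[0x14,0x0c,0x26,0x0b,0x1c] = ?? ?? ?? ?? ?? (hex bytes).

  after D0: wrote 6B at 0x08 = 06c40405f81d
  after D1: wrote 5B at 0x05 = 0416dc0d52
  after D2: wrote 6B at 0x10 = 880288a9f476
  after D3: wrote 5B at 0x10 = 6a880288a9
  after D4: wrote 5B at 0x13 = 9e6bc2e571
  after D5: wrote 4B at 0x1b = ce0ad4f3
  after D6: wrote 4B at 0x24 = ce0ad4f3
query mem[0x14]=0x6b, mem[0x0c]=0xf8, mem[0x26]=0xd4, mem[0x0b]=0x05, mem[0x1c]=0x0a

MEM[0x14,0x0c,0x26,0x0b,0x1c] = 6b f8 d4 05 0a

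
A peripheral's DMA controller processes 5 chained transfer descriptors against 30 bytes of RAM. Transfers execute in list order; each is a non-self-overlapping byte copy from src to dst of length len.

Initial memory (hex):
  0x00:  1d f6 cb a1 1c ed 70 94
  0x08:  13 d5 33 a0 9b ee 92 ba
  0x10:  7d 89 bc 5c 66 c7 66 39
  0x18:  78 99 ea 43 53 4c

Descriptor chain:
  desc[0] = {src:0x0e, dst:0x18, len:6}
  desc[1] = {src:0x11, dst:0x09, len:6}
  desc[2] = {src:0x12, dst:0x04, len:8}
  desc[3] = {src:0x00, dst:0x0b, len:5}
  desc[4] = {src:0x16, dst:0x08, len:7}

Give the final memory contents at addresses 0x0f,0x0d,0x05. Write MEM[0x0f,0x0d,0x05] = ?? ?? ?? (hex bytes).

MEM[0x0f,0x0d,0x05] = bc 89 5c

  after D0: wrote 6B at 0x18 = 92ba7d89bc5c
  after D1: wrote 6B at 0x09 = 89bc5c66c766
  after D2: wrote 8B at 0x04 = bc5c66c7663992ba
  after D3: wrote 5B at 0x0b = 1df6cba1bc
  after D4: wrote 7B at 0x08 = 663992ba7d89bc
query mem[0x0f]=0xbc, mem[0x0d]=0x89, mem[0x05]=0x5c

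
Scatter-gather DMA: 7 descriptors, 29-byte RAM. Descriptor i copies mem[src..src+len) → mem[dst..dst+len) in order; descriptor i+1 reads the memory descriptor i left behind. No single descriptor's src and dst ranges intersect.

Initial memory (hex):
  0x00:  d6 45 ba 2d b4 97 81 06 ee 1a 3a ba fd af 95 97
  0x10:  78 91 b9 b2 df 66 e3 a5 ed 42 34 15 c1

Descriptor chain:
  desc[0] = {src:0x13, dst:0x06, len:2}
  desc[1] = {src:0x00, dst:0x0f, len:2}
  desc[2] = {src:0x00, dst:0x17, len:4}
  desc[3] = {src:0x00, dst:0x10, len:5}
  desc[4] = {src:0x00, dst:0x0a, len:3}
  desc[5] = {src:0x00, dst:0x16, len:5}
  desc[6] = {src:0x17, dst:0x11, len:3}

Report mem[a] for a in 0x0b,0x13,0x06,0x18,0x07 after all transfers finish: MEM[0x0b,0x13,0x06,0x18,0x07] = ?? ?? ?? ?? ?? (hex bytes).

#0 dst[0x06+2] := {0xb2,0xdf}
#1 dst[0x0f+2] := {0xd6,0x45}
#2 dst[0x17+4] := {0xd6,0x45,0xba,0x2d}
#3 dst[0x10+5] := {0xd6,0x45,0xba,0x2d,0xb4}
#4 dst[0x0a+3] := {0xd6,0x45,0xba}
#5 dst[0x16+5] := {0xd6,0x45,0xba,0x2d,0xb4}
#6 dst[0x11+3] := {0x45,0xba,0x2d}
query mem[0x0b]=0x45, mem[0x13]=0x2d, mem[0x06]=0xb2, mem[0x18]=0xba, mem[0x07]=0xdf

MEM[0x0b,0x13,0x06,0x18,0x07] = 45 2d b2 ba df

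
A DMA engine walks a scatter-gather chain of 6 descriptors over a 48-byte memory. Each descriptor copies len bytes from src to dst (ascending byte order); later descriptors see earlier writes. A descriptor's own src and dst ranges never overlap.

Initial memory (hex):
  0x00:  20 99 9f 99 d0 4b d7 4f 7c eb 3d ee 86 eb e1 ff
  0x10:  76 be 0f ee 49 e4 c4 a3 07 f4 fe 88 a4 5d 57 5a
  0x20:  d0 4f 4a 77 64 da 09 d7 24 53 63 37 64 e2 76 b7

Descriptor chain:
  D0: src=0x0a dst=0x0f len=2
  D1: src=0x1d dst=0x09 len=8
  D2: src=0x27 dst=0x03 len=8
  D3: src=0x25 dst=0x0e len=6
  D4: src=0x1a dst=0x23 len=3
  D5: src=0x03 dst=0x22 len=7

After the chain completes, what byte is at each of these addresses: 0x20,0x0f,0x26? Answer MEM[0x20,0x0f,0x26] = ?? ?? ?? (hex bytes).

MEM[0x20,0x0f,0x26] = d0 09 37

#0 dst[0x0f+2] := {0x3d,0xee}
#1 dst[0x09+8] := {0x5d,0x57,0x5a,0xd0,0x4f,0x4a,0x77,0x64}
#2 dst[0x03+8] := {0xd7,0x24,0x53,0x63,0x37,0x64,0xe2,0x76}
#3 dst[0x0e+6] := {0xda,0x09,0xd7,0x24,0x53,0x63}
#4 dst[0x23+3] := {0xfe,0x88,0xa4}
#5 dst[0x22+7] := {0xd7,0x24,0x53,0x63,0x37,0x64,0xe2}
query mem[0x20]=0xd0, mem[0x0f]=0x09, mem[0x26]=0x37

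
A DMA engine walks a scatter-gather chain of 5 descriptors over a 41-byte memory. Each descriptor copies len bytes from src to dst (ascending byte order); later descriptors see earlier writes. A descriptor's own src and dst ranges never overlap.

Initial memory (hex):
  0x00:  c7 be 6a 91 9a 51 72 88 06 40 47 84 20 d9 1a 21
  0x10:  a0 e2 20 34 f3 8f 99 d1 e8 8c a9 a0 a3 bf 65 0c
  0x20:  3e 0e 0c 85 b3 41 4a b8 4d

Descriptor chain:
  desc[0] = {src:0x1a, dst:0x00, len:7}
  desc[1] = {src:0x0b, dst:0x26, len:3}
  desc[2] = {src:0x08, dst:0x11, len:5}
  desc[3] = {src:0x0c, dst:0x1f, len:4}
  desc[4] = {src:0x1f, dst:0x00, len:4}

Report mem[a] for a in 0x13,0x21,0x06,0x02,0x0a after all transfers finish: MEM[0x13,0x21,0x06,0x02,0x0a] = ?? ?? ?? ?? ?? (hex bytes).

MEM[0x13,0x21,0x06,0x02,0x0a] = 47 1a 3e 1a 47

D0: mem[0x00..0x06] <- [a9 a0 a3 bf 65 0c 3e]
D1: mem[0x26..0x28] <- [84 20 d9]
D2: mem[0x11..0x15] <- [06 40 47 84 20]
D3: mem[0x1f..0x22] <- [20 d9 1a 21]
D4: mem[0x00..0x03] <- [20 d9 1a 21]
query mem[0x13]=0x47, mem[0x21]=0x1a, mem[0x06]=0x3e, mem[0x02]=0x1a, mem[0x0a]=0x47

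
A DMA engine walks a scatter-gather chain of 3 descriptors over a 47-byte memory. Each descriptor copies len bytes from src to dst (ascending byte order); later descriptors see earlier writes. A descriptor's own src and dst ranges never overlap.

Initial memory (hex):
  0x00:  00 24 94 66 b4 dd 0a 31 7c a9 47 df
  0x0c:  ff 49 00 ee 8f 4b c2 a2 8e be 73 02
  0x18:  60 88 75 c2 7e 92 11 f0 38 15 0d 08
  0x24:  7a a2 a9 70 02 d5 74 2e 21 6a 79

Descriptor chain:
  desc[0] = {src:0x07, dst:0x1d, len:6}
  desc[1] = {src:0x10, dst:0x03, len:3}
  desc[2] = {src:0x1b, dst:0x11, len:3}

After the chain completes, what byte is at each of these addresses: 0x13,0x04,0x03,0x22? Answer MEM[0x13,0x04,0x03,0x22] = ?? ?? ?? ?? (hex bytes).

MEM[0x13,0x04,0x03,0x22] = 31 4b 8f ff

  after D0: wrote 6B at 0x1d = 317ca947dfff
  after D1: wrote 3B at 0x03 = 8f4bc2
  after D2: wrote 3B at 0x11 = c27e31
query mem[0x13]=0x31, mem[0x04]=0x4b, mem[0x03]=0x8f, mem[0x22]=0xff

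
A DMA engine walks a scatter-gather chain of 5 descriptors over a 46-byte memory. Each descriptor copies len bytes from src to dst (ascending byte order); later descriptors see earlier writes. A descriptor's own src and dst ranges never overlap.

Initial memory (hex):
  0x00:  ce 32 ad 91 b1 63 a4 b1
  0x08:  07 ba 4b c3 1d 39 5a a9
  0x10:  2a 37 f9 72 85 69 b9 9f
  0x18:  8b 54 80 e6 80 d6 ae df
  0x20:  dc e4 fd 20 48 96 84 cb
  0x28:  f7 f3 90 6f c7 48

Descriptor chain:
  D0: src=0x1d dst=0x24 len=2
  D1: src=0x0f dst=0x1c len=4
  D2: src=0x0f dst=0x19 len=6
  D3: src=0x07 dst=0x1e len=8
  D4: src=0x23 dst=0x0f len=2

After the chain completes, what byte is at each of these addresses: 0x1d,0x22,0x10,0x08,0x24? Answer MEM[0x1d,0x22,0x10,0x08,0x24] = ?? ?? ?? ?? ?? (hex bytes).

[0] 0x1d->0x24 len=2 : d6 ae
[1] 0x0f->0x1c len=4 : a9 2a 37 f9
[2] 0x0f->0x19 len=6 : a9 2a 37 f9 72 85
[3] 0x07->0x1e len=8 : b1 07 ba 4b c3 1d 39 5a
[4] 0x23->0x0f len=2 : 1d 39
query mem[0x1d]=0x72, mem[0x22]=0xc3, mem[0x10]=0x39, mem[0x08]=0x07, mem[0x24]=0x39

MEM[0x1d,0x22,0x10,0x08,0x24] = 72 c3 39 07 39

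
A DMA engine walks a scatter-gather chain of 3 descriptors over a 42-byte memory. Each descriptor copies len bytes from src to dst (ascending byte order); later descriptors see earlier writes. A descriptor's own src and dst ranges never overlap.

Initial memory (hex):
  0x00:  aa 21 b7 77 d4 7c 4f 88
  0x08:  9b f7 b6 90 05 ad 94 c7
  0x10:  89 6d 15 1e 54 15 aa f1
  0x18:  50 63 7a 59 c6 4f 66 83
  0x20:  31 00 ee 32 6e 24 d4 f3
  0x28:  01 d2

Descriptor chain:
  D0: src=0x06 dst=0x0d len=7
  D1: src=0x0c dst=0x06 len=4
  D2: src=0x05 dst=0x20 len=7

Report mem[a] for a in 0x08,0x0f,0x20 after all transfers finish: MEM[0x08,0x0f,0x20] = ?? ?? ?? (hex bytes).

MEM[0x08,0x0f,0x20] = 88 9b 7c

  after D0: wrote 7B at 0x0d = 4f889bf7b69005
  after D1: wrote 4B at 0x06 = 054f889b
  after D2: wrote 7B at 0x20 = 7c054f889bb690
query mem[0x08]=0x88, mem[0x0f]=0x9b, mem[0x20]=0x7c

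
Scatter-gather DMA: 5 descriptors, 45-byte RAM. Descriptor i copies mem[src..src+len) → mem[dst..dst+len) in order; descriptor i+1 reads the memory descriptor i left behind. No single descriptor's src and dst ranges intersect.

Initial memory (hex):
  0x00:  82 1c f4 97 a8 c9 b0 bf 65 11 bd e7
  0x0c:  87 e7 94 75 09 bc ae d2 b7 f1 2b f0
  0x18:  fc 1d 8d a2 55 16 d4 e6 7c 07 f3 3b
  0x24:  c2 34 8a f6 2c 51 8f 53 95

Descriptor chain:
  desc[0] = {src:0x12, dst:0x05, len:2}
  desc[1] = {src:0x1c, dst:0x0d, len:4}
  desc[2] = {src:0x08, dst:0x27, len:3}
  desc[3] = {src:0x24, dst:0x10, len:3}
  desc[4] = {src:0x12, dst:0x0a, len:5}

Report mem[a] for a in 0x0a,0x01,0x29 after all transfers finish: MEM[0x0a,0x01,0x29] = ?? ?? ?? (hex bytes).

MEM[0x0a,0x01,0x29] = 8a 1c bd

  after D0: wrote 2B at 0x05 = aed2
  after D1: wrote 4B at 0x0d = 5516d4e6
  after D2: wrote 3B at 0x27 = 6511bd
  after D3: wrote 3B at 0x10 = c2348a
  after D4: wrote 5B at 0x0a = 8ad2b7f12b
query mem[0x0a]=0x8a, mem[0x01]=0x1c, mem[0x29]=0xbd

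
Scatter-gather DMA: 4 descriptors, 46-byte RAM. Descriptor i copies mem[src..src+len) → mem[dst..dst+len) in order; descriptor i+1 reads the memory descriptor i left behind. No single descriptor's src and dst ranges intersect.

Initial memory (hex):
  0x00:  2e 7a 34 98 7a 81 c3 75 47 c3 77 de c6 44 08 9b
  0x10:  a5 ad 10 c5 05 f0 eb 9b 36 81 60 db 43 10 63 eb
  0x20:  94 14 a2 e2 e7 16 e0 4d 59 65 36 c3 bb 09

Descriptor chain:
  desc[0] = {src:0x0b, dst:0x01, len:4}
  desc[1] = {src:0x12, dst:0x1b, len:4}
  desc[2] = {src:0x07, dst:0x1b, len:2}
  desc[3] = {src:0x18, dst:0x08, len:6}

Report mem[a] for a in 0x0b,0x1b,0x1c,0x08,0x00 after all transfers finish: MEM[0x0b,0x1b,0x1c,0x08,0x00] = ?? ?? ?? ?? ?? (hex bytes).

MEM[0x0b,0x1b,0x1c,0x08,0x00] = 75 75 47 36 2e

[0] 0x0b->0x01 len=4 : de c6 44 08
[1] 0x12->0x1b len=4 : 10 c5 05 f0
[2] 0x07->0x1b len=2 : 75 47
[3] 0x18->0x08 len=6 : 36 81 60 75 47 05
query mem[0x0b]=0x75, mem[0x1b]=0x75, mem[0x1c]=0x47, mem[0x08]=0x36, mem[0x00]=0x2e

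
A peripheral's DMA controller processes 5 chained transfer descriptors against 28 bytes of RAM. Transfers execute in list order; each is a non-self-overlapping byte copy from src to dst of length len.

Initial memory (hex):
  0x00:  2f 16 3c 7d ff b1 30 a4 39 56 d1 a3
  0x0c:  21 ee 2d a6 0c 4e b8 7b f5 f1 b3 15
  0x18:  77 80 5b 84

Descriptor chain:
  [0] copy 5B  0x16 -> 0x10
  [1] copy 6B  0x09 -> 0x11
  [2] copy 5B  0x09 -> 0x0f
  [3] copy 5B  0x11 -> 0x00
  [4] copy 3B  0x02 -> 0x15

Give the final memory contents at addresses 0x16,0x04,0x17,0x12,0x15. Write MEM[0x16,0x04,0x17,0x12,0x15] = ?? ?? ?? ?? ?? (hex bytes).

[0] 0x16->0x10 len=5 : b3 15 77 80 5b
[1] 0x09->0x11 len=6 : 56 d1 a3 21 ee 2d
[2] 0x09->0x0f len=5 : 56 d1 a3 21 ee
[3] 0x11->0x00 len=5 : a3 21 ee 21 ee
[4] 0x02->0x15 len=3 : ee 21 ee
query mem[0x16]=0x21, mem[0x04]=0xee, mem[0x17]=0xee, mem[0x12]=0x21, mem[0x15]=0xee

MEM[0x16,0x04,0x17,0x12,0x15] = 21 ee ee 21 ee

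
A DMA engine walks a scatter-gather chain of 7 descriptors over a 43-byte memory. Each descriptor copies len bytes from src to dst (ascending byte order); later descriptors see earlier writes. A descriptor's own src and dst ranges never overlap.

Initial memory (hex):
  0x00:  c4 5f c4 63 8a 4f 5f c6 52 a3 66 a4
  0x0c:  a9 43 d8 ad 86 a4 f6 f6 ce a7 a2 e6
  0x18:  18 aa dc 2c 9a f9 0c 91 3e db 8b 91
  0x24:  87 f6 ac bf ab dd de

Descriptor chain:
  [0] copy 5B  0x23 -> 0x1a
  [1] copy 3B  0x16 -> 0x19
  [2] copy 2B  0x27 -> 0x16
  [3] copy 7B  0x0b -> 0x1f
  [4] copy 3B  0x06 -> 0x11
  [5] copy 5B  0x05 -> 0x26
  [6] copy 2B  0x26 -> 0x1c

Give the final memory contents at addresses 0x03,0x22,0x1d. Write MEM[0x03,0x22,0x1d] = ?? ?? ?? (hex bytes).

MEM[0x03,0x22,0x1d] = 63 d8 5f

D0: mem[0x1a..0x1e] <- [91 87 f6 ac bf]
D1: mem[0x19..0x1b] <- [a2 e6 18]
D2: mem[0x16..0x17] <- [bf ab]
D3: mem[0x1f..0x25] <- [a4 a9 43 d8 ad 86 a4]
D4: mem[0x11..0x13] <- [5f c6 52]
D5: mem[0x26..0x2a] <- [4f 5f c6 52 a3]
D6: mem[0x1c..0x1d] <- [4f 5f]
query mem[0x03]=0x63, mem[0x22]=0xd8, mem[0x1d]=0x5f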